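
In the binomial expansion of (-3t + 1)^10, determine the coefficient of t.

The general term is C(10,j)·(-3t)^j·(1)^(10-j); the t^1 term has j = 1.
C(10,1) = 10.
Coefficient = C(10,1) · (-3)^1 = 10 · (-3) = -30.

-30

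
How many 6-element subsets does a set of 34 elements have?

C(34,6) = (34·33·32·31·30·29) / 6! = 968330880 / 720 = 1344904.

1344904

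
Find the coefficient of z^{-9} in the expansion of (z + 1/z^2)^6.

General term: C(6,j)·(z)^j·(1/z^2)^(6-j), with z-exponent 1j − 2(6−j) = 3j − 12.
Set 3j − 12 = -9: j = 1.
C(6,1) = 6; 1^1 = 1; 1^5 = 1.
Coefficient = 6 · 1 · 1 = 6.

6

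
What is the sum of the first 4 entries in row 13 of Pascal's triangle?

1 + 13 + 78 + 286 = 378.

378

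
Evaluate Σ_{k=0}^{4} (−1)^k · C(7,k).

The partial alternating sum Σ_{k=0}^{4} (−1)^k C(7,k) = (−1)^4 C(6,4) = 15.

15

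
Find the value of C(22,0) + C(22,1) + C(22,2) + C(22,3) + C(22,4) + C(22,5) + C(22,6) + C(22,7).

1 + 22 + 231 + 1540 + 7315 + 26334 + 74613 + 170544 = 280600.

280600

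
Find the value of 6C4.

15

C(6,4) = C(6,2) by symmetry.
C(6,2) = (6·5) / 2! = 30 / 2 = 15.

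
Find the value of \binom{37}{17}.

15905368710

C(37,17) = (37·36·35·34·33·32·31·30·29·28·27·26·25·24·23·22·21) / 17! = 5657339689378493276160000 / 355687428096000 = 15905368710.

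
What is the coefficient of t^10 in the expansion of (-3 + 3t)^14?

The general term is C(14,j)·(-3)^j·(3t)^(14-j); the t^10 term has j = 4.
C(14,4) = 1001.
Coefficient = C(14,4) · (-3)^4 · 3^10 = 1001 · 81 · 59049 = 4787751969.

4787751969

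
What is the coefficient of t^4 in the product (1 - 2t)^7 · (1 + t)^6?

Coefficient of t^4 = Σ_{j} C(7,j)·(-2)^j·C(6,4-j)·1^(4-j) for j from 0 to 4.
= 15 + (-280) + 1260 + (-1680) + 560 = -125.

-125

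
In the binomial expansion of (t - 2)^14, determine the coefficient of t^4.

The general term is C(14,j)·(t)^j·(-2)^(14-j); the t^4 term has j = 4.
C(14,4) = 1001.
Coefficient = C(14,4) · (-2)^10 = 1001 · 1024 = 1025024.

1025024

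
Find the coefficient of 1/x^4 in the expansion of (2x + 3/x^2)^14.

General term: C(14,j)·(2x)^j·(3/x^2)^(14-j), with x-exponent 1j − 2(14−j) = 3j − 28.
Set 3j − 28 = -4: j = 8.
C(14,8) = 3003; 2^8 = 256; 3^6 = 729.
Coefficient = 3003 · 256 · 729 = 560431872.

560431872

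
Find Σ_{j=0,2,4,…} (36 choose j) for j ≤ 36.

34359738368

Even-j terms of row 36 sum to 2^35 = 34359738368.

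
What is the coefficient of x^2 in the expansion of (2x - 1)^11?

The general term is C(11,j)·(2x)^j·(-1)^(11-j); the x^2 term has j = 2.
C(11,2) = 55.
Coefficient = C(11,2) · 2^2 · (-1)^9 = 55 · 4 · (-1) = -220.

-220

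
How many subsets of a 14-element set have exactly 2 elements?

91

Choose the 2 positions: C(14,2) = 91.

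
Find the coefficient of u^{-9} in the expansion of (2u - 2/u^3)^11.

General term: C(11,j)·(2u)^j·(-2/u^3)^(11-j), with u-exponent 1j − 3(11−j) = 4j − 33.
Set 4j − 33 = -9: j = 6.
C(11,6) = 462; 2^6 = 64; (-2)^5 = -32.
Coefficient = 462 · 64 · (-32) = -946176.

-946176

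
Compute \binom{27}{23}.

C(27,23) = C(27,4) by symmetry.
C(27,4) = (27·26·25·24) / 4! = 421200 / 24 = 17550.

17550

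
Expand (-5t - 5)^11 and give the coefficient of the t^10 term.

-537109375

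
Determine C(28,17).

21474180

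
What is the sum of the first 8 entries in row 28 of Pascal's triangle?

1683218

1 + 28 + 378 + 3276 + 20475 + 98280 + 376740 + 1184040 = 1683218.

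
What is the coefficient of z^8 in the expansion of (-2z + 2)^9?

4608

The general term is C(9,j)·(-2z)^j·(2)^(9-j); the z^8 term has j = 8.
C(9,8) = 9.
Coefficient = C(9,8) · (-2)^8 · 2^1 = 9 · 256 · 2 = 4608.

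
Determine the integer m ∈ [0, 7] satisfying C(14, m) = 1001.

C(14,m) increases on 0 ≤ m ≤ 7. C(14,3) = 364 and C(14,4) = 1001, so m = 4.

4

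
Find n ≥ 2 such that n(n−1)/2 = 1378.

53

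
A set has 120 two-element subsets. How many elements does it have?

16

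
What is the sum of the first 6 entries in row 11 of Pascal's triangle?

1 + 11 + 55 + 165 + 330 + 462 = 1024.

1024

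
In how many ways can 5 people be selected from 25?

This is C(25,5) = 53130.

53130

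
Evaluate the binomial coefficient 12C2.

C(12,2) = (12·11) / 2! = 132 / 2 = 66.

66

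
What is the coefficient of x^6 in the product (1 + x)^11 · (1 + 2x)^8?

Coefficient of x^6 = Σ_{j} C(11,j)·1^j·C(8,6-j)·2^(6-j) for j from 0 to 6.
= 1792 + 19712 + 61600 + 73920 + 36960 + 7392 + 462 = 201838.

201838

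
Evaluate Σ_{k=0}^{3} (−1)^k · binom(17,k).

The partial alternating sum Σ_{k=0}^{3} (−1)^k C(17,k) = (−1)^3 C(16,3) = -560.

-560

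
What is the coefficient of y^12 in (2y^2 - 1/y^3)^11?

28160

General term: C(11,j)·(2y^2)^j·(-1/y^3)^(11-j), with y-exponent 2j − 3(11−j) = 5j − 33.
Set 5j − 33 = 12: j = 9.
C(11,9) = 55; 2^9 = 512; (-1)^2 = 1.
Coefficient = 55 · 512 · 1 = 28160.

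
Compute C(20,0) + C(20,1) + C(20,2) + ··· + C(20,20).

The entries of row 20 sum to 2^20 = 1048576.

1048576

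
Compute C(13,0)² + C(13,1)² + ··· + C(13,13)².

By Vandermonde's identity, Σ C(13,k)² = C(26,13) = 10400600.

10400600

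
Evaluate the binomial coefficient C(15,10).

3003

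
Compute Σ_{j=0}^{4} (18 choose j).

1 + 18 + 153 + 816 + 3060 = 4048.

4048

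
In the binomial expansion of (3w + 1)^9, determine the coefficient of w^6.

61236

The general term is C(9,j)·(3w)^j·(1)^(9-j); the w^6 term has j = 6.
C(9,6) = 84.
Coefficient = C(9,6) · 3^6 = 84 · 729 = 61236.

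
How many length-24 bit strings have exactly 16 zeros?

735471

Choose the 16 positions: C(24,16) = 735471.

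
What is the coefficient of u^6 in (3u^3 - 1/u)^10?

General term: C(10,j)·(3u^3)^j·(-1/u)^(10-j), with u-exponent 3j − 1(10−j) = 4j − 10.
Set 4j − 10 = 6: j = 4.
C(10,4) = 210; 3^4 = 81; (-1)^6 = 1.
Coefficient = 210 · 81 · 1 = 17010.

17010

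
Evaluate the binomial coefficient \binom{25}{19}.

C(25,19) = C(25,6) by symmetry.
C(25,6) = (25·24·23·22·21·20) / 6! = 127512000 / 720 = 177100.

177100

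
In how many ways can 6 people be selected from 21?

This is C(21,6) = 54264.

54264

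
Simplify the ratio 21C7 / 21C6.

C(n,k+1)/C(n,k) = (n−k)/(k+1) = (21−6)/(6+1) = 15/7.

15/7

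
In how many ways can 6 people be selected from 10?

210

This is C(10,6) = 210.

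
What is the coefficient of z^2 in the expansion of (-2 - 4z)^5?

The general term is C(5,j)·(-2)^j·(-4z)^(5-j); the z^2 term has j = 3.
C(5,3) = 10.
Coefficient = C(5,3) · (-2)^3 · (-4)^2 = 10 · (-8) · 16 = -1280.

-1280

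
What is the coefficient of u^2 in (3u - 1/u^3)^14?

-64481508

General term: C(14,j)·(3u)^j·(-1/u^3)^(14-j), with u-exponent 1j − 3(14−j) = 4j − 42.
Set 4j − 42 = 2: j = 11.
C(14,11) = 364; 3^11 = 177147; (-1)^3 = -1.
Coefficient = 364 · 177147 · (-1) = -64481508.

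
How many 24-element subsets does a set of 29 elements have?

118755

C(29,24) = C(29,5) by symmetry.
C(29,5) = (29·28·27·26·25) / 5! = 14250600 / 120 = 118755.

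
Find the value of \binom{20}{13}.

77520

C(20,13) = C(20,7) by symmetry.
C(20,7) = (20·19·18·17·16·15·14) / 7! = 390700800 / 5040 = 77520.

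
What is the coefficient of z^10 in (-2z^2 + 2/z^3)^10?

General term: C(10,j)·(-2z^2)^j·(2/z^3)^(10-j), with z-exponent 2j − 3(10−j) = 5j − 30.
Set 5j − 30 = 10: j = 8.
C(10,8) = 45; (-2)^8 = 256; 2^2 = 4.
Coefficient = 45 · 256 · 4 = 46080.

46080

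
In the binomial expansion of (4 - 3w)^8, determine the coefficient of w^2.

The general term is C(8,j)·(4)^j·(-3w)^(8-j); the w^2 term has j = 6.
C(8,6) = 28.
Coefficient = C(8,6) · 4^6 · (-3)^2 = 28 · 4096 · 9 = 1032192.

1032192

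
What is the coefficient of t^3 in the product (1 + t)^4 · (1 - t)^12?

-24

Coefficient of t^3 = Σ_{j} C(4,j)·1^j·C(12,3-j)·(-1)^(3-j) for j from 0 to 3.
= (-220) + 264 + (-72) + 4 = -24.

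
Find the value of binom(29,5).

118755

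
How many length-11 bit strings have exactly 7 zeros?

Choose the 7 positions: C(11,7) = 330.

330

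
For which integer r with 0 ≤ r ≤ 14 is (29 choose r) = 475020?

6

C(29,r) increases on 0 ≤ r ≤ 14. C(29,5) = 118755 and C(29,6) = 475020, so r = 6.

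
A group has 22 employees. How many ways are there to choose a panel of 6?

This is C(22,6) = 74613.

74613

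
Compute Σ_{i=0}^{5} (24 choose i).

55455

1 + 24 + 276 + 2024 + 10626 + 42504 = 55455.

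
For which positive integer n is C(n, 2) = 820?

n(n−1)/2 = 820 ⇒ n(n−1) = 1640. Since 41·40 = 1640, n = 41.

41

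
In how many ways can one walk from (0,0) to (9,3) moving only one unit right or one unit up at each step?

220

Each path is a sequence of 12 steps with 9 rights: C(12,9) = 220.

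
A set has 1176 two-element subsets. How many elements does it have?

49

n(n−1)/2 = 1176 ⇒ n(n−1) = 2352. Since 49·48 = 2352, n = 49.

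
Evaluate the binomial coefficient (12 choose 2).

C(12,2) = (12·11) / 2! = 132 / 2 = 66.

66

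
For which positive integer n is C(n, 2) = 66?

n(n−1)/2 = 66 ⇒ n(n−1) = 132. Since 12·11 = 132, n = 12.

12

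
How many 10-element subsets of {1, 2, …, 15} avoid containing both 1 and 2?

All 10-subsets: C(15,10) = 3003. Those containing both fixed elements: C(13,8) = 1287.
3003 − 1287 = 1716.

1716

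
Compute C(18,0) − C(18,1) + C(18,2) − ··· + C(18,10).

19448

The partial alternating sum Σ_{k=0}^{10} (−1)^k C(18,k) = (−1)^10 C(17,10) = 19448.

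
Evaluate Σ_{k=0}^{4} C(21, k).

1 + 21 + 210 + 1330 + 5985 = 7547.

7547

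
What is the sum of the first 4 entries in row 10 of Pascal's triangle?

1 + 10 + 45 + 120 = 176.

176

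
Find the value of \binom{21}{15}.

54264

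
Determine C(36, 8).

C(36,8) = (36·35·34·33·32·31·30·29) / 8! = 1220096908800 / 40320 = 30260340.

30260340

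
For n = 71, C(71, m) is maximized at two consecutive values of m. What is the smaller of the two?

35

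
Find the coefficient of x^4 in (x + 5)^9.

The general term is C(9,j)·(x)^j·(5)^(9-j); the x^4 term has j = 4.
C(9,4) = 126.
Coefficient = C(9,4) · 5^5 = 126 · 3125 = 393750.

393750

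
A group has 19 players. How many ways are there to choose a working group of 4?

3876

This is C(19,4) = 3876.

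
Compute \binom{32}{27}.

201376

C(32,27) = C(32,5) by symmetry.
C(32,5) = (32·31·30·29·28) / 5! = 24165120 / 120 = 201376.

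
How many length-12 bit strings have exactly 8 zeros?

495

Choose the 8 positions: C(12,8) = 495.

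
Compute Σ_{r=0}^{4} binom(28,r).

24158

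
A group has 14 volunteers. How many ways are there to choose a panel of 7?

This is C(14,7) = 3432.

3432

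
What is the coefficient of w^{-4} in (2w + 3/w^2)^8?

90720

General term: C(8,j)·(2w)^j·(3/w^2)^(8-j), with w-exponent 1j − 2(8−j) = 3j − 16.
Set 3j − 16 = -4: j = 4.
C(8,4) = 70; 2^4 = 16; 3^4 = 81.
Coefficient = 70 · 16 · 81 = 90720.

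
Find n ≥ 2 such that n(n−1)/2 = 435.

30

n(n−1)/2 = 435 ⇒ n(n−1) = 870. Since 30·29 = 870, n = 30.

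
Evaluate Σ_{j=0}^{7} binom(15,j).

1 + 15 + 105 + 455 + 1365 + 3003 + 5005 + 6435 = 16384.

16384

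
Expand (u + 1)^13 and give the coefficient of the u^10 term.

The general term is C(13,j)·(u)^j·(1)^(13-j); the u^10 term has j = 10.
C(13,10) = 286.
Coefficient = C(13,10) = 286.

286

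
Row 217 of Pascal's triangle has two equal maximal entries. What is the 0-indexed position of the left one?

For odd n = 217, C(217,k) peaks at k = (n−1)/2 and (n+1)/2; the smaller is 108.

108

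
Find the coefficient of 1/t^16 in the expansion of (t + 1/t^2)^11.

55

General term: C(11,j)·(t)^j·(1/t^2)^(11-j), with t-exponent 1j − 2(11−j) = 3j − 22.
Set 3j − 22 = -16: j = 2.
C(11,2) = 55; 1^2 = 1; 1^9 = 1.
Coefficient = 55 · 1 · 1 = 55.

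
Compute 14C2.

91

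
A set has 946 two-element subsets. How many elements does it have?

n(n−1)/2 = 946 ⇒ n(n−1) = 1892. Since 44·43 = 1892, n = 44.

44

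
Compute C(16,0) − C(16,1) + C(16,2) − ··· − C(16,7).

The partial alternating sum Σ_{k=0}^{7} (−1)^k C(16,k) = (−1)^7 C(15,7) = -6435.

-6435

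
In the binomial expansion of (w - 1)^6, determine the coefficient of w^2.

The general term is C(6,j)·(w)^j·(-1)^(6-j); the w^2 term has j = 2.
C(6,2) = 15.
Coefficient = C(6,2) = 15.

15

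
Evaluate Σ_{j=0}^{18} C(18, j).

Setting x = 1 in (1+x)^18 gives Σ C(18,j) = 2^18 = 262144.

262144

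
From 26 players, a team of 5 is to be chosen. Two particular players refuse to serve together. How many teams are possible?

63756

All 5-subsets: C(26,5) = 65780. Those containing both fixed elements: C(24,3) = 2024.
65780 − 2024 = 63756.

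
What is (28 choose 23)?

C(28,23) = C(28,5) by symmetry.
C(28,5) = (28·27·26·25·24) / 5! = 11793600 / 120 = 98280.

98280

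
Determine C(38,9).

163011640

C(38,9) = (38·37·36·35·34·33·32·31·30) / 9! = 59153663923200 / 362880 = 163011640.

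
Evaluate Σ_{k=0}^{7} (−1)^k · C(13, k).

-792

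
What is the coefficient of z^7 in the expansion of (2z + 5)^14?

The general term is C(14,j)·(2z)^j·(5)^(14-j); the z^7 term has j = 7.
C(14,7) = 3432.
Coefficient = C(14,7) · 2^7 · 5^7 = 3432 · 128 · 78125 = 34320000000.

34320000000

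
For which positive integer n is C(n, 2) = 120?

n(n−1)/2 = 120 ⇒ n(n−1) = 240. Since 16·15 = 240, n = 16.

16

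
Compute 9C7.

C(9,7) = C(9,2) by symmetry.
C(9,2) = (9·8) / 2! = 72 / 2 = 36.

36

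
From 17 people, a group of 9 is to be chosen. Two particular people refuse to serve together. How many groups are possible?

All 9-subsets: C(17,9) = 24310. Those containing both fixed elements: C(15,7) = 6435.
24310 − 6435 = 17875.

17875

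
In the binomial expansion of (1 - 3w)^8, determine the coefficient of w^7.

-17496

The general term is C(8,j)·(1)^j·(-3w)^(8-j); the w^7 term has j = 1.
C(8,1) = 8.
Coefficient = C(8,1) · (-3)^7 = 8 · (-2187) = -17496.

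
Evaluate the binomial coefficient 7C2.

C(7,2) = (7·6) / 2! = 42 / 2 = 21.

21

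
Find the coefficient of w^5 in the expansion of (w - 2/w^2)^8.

General term: C(8,j)·(w)^j·(-2/w^2)^(8-j), with w-exponent 1j − 2(8−j) = 3j − 16.
Set 3j − 16 = 5: j = 7.
C(8,7) = 8; 1^7 = 1; (-2)^1 = -2.
Coefficient = 8 · 1 · (-2) = -16.

-16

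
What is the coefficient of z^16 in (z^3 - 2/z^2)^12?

General term: C(12,j)·(z^3)^j·(-2/z^2)^(12-j), with z-exponent 3j − 2(12−j) = 5j − 24.
Set 5j − 24 = 16: j = 8.
C(12,8) = 495; 1^8 = 1; (-2)^4 = 16.
Coefficient = 495 · 1 · 16 = 7920.

7920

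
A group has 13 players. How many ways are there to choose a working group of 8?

1287

This is C(13,8) = 1287.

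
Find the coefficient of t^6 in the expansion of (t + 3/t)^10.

General term: C(10,j)·(t)^j·(3/t)^(10-j), with t-exponent 1j − 1(10−j) = 2j − 10.
Set 2j − 10 = 6: j = 8.
C(10,8) = 45; 1^8 = 1; 3^2 = 9.
Coefficient = 45 · 1 · 9 = 405.

405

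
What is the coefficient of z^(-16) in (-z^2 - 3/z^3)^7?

-5103

General term: C(7,j)·(-z^2)^j·(-3/z^3)^(7-j), with z-exponent 2j − 3(7−j) = 5j − 21.
Set 5j − 21 = -16: j = 1.
C(7,1) = 7; (-1)^1 = -1; (-3)^6 = 729.
Coefficient = 7 · (-1) · 729 = -5103.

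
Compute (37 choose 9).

124403620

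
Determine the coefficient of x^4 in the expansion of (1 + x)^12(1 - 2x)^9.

-9

Coefficient of x^4 = Σ_{j} C(12,j)·1^j·C(9,4-j)·(-2)^(4-j) for j from 0 to 4.
= 2016 + (-8064) + 9504 + (-3960) + 495 = -9.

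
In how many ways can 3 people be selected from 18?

This is C(18,3) = 816.

816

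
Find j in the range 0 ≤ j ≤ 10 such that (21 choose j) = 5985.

4

C(21,j) increases on 0 ≤ j ≤ 10. C(21,3) = 1330 and C(21,4) = 5985, so j = 4.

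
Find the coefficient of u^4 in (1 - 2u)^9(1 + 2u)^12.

144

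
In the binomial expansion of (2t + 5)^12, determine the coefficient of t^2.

2578125000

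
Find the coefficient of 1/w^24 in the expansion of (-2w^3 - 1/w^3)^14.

2912

General term: C(14,j)·(-2w^3)^j·(-1/w^3)^(14-j), with w-exponent 3j − 3(14−j) = 6j − 42.
Set 6j − 42 = -24: j = 3.
C(14,3) = 364; (-2)^3 = -8; (-1)^11 = -1.
Coefficient = 364 · (-8) · (-1) = 2912.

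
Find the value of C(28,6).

376740

C(28,6) = (28·27·26·25·24·23) / 6! = 271252800 / 720 = 376740.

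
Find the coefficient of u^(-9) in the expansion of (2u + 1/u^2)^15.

823680

General term: C(15,j)·(2u)^j·(1/u^2)^(15-j), with u-exponent 1j − 2(15−j) = 3j − 30.
Set 3j − 30 = -9: j = 7.
C(15,7) = 6435; 2^7 = 128; 1^8 = 1.
Coefficient = 6435 · 128 · 1 = 823680.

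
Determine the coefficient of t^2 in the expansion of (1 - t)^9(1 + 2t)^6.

Coefficient of t^2 = Σ_{j} C(9,j)·(-1)^j·C(6,2-j)·2^(2-j) for j from 0 to 2.
= 60 + (-108) + 36 = -12.

-12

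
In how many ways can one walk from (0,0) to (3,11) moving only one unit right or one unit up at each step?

364

Each path is a sequence of 14 steps with 3 rights: C(14,3) = 364.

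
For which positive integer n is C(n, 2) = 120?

n(n−1)/2 = 120 ⇒ n(n−1) = 240. Since 16·15 = 240, n = 16.

16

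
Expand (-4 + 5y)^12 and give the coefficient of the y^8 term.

49500000000

The general term is C(12,j)·(-4)^j·(5y)^(12-j); the y^8 term has j = 4.
C(12,4) = 495.
Coefficient = C(12,4) · (-4)^4 · 5^8 = 495 · 256 · 390625 = 49500000000.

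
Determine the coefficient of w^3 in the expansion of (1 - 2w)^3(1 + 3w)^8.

280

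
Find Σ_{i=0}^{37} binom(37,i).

137438953472

The entries of row 37 sum to 2^37 = 137438953472.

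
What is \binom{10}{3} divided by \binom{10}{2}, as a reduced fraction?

8/3

C(n,k+1)/C(n,k) = (n−k)/(k+1) = (10−2)/(2+1) = 8/3.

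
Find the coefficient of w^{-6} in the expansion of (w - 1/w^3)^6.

-20

General term: C(6,j)·(w)^j·(-1/w^3)^(6-j), with w-exponent 1j − 3(6−j) = 4j − 18.
Set 4j − 18 = -6: j = 3.
C(6,3) = 20; 1^3 = 1; (-1)^3 = -1.
Coefficient = 20 · 1 · (-1) = -20.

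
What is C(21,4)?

C(21,4) = (21·20·19·18) / 4! = 143640 / 24 = 5985.

5985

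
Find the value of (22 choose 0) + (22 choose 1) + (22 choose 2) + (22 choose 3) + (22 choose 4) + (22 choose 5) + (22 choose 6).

110056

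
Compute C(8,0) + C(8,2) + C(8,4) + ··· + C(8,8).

Even-k terms of row 8 sum to 2^7 = 128.

128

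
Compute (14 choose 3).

C(14,3) = (14·13·12) / 3! = 2184 / 6 = 364.

364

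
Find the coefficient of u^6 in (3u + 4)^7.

The general term is C(7,j)·(3u)^j·(4)^(7-j); the u^6 term has j = 6.
C(7,6) = 7.
Coefficient = C(7,6) · 3^6 · 4^1 = 7 · 729 · 4 = 20412.

20412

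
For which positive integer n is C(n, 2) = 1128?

n(n−1)/2 = 1128 ⇒ n(n−1) = 2256. Since 48·47 = 2256, n = 48.

48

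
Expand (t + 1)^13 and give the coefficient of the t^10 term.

286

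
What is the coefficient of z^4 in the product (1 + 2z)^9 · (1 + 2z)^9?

Coefficient of z^4 = Σ_{j} C(9,j)·2^j·C(9,4-j)·2^(4-j) for j from 0 to 4.
= 2016 + 12096 + 20736 + 12096 + 2016 = 48960.

48960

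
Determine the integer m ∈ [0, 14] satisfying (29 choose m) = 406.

2

C(29,m) increases on 0 ≤ m ≤ 14. C(29,1) = 29 and C(29,2) = 406, so m = 2.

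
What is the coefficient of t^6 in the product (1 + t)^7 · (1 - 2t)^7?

Coefficient of t^6 = Σ_{j} C(7,j)·1^j·C(7,6-j)·(-2)^(6-j) for j from 0 to 6.
= 448 + (-4704) + 11760 + (-9800) + 2940 + (-294) + 7 = 357.

357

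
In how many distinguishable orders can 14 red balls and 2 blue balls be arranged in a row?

120

Choose positions for the red balls: C(16,14) = 120.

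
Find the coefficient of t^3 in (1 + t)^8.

56

The general term is C(8,j)·(1)^j·(t)^(8-j); the t^3 term has j = 5.
C(8,5) = 56.
Coefficient = C(8,5) = 56.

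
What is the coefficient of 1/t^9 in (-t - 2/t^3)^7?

-560

General term: C(7,j)·(-t)^j·(-2/t^3)^(7-j), with t-exponent 1j − 3(7−j) = 4j − 21.
Set 4j − 21 = -9: j = 3.
C(7,3) = 35; (-1)^3 = -1; (-2)^4 = 16.
Coefficient = 35 · (-1) · 16 = -560.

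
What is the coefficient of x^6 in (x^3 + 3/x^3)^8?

General term: C(8,j)·(x^3)^j·(3/x^3)^(8-j), with x-exponent 3j − 3(8−j) = 6j − 24.
Set 6j − 24 = 6: j = 5.
C(8,5) = 56; 1^5 = 1; 3^3 = 27.
Coefficient = 56 · 1 · 27 = 1512.

1512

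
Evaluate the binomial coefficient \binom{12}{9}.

220

C(12,9) = C(12,3) by symmetry.
C(12,3) = (12·11·10) / 3! = 1320 / 6 = 220.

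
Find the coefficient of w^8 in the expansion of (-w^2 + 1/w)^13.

General term: C(13,j)·(-w^2)^j·(1/w)^(13-j), with w-exponent 2j − 1(13−j) = 3j − 13.
Set 3j − 13 = 8: j = 7.
C(13,7) = 1716; (-1)^7 = -1; 1^6 = 1.
Coefficient = 1716 · (-1) · 1 = -1716.

-1716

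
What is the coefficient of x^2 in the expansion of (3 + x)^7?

The general term is C(7,j)·(3)^j·(x)^(7-j); the x^2 term has j = 5.
C(7,5) = 21.
Coefficient = C(7,5) · 3^5 = 21 · 243 = 5103.

5103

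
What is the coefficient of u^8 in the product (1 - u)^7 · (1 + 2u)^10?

2680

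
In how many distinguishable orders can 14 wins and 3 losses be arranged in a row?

Choose positions for the wins: C(17,14) = 680.

680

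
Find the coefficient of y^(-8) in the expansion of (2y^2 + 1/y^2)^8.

112

General term: C(8,j)·(2y^2)^j·(1/y^2)^(8-j), with y-exponent 2j − 2(8−j) = 4j − 16.
Set 4j − 16 = -8: j = 2.
C(8,2) = 28; 2^2 = 4; 1^6 = 1.
Coefficient = 28 · 4 · 1 = 112.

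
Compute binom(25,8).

C(25,8) = (25·24·23·22·21·20·19·18) / 8! = 43609104000 / 40320 = 1081575.

1081575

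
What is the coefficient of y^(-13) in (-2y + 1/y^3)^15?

1647360

General term: C(15,j)·(-2y)^j·(1/y^3)^(15-j), with y-exponent 1j − 3(15−j) = 4j − 45.
Set 4j − 45 = -13: j = 8.
C(15,8) = 6435; (-2)^8 = 256; 1^7 = 1.
Coefficient = 6435 · 256 · 1 = 1647360.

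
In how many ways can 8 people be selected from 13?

1287

This is C(13,8) = 1287.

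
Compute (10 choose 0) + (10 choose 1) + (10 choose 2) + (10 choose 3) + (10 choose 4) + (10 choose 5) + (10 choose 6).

1 + 10 + 45 + 120 + 210 + 252 + 210 = 848.

848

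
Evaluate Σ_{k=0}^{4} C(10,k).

386

1 + 10 + 45 + 120 + 210 = 386.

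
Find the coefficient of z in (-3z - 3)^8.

52488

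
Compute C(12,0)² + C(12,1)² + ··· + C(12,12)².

2704156

By Vandermonde's identity, Σ C(12,k)² = C(24,12) = 2704156.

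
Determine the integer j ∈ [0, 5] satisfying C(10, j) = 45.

2

C(10,j) increases on 0 ≤ j ≤ 5. C(10,1) = 10 and C(10,2) = 45, so j = 2.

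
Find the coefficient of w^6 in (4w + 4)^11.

1937768448

The general term is C(11,j)·(4w)^j·(4)^(11-j); the w^6 term has j = 6.
C(11,6) = 462.
Coefficient = C(11,6) · 4^6 · 4^5 = 462 · 4096 · 1024 = 1937768448.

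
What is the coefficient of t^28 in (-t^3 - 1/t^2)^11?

-11

General term: C(11,j)·(-t^3)^j·(-1/t^2)^(11-j), with t-exponent 3j − 2(11−j) = 5j − 22.
Set 5j − 22 = 28: j = 10.
C(11,10) = 11; (-1)^10 = 1; (-1)^1 = -1.
Coefficient = 11 · 1 · (-1) = -11.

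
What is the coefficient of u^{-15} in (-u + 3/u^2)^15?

-177324147

General term: C(15,j)·(-u)^j·(3/u^2)^(15-j), with u-exponent 1j − 2(15−j) = 3j − 30.
Set 3j − 30 = -15: j = 5.
C(15,5) = 3003; (-1)^5 = -1; 3^10 = 59049.
Coefficient = 3003 · (-1) · 59049 = -177324147.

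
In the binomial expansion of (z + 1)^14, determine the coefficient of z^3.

The general term is C(14,j)·(z)^j·(1)^(14-j); the z^3 term has j = 3.
C(14,3) = 364.
Coefficient = C(14,3) = 364.

364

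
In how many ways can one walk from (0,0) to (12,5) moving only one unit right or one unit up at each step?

Each path is a sequence of 17 steps with 12 rights: C(17,12) = 6188.

6188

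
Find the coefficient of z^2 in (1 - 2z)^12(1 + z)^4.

Coefficient of z^2 = Σ_{j} C(12,j)·(-2)^j·C(4,2-j)·1^(2-j) for j from 0 to 2.
= 6 + (-96) + 264 = 174.

174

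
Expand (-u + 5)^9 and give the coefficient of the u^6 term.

10500

The general term is C(9,j)·(-u)^j·(5)^(9-j); the u^6 term has j = 6.
C(9,6) = 84.
Coefficient = C(9,6) · 5^3 = 84 · 125 = 10500.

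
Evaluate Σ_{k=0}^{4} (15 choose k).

1941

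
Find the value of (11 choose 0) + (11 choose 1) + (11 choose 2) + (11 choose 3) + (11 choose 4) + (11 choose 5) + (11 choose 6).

1 + 11 + 55 + 165 + 330 + 462 + 462 = 1486.

1486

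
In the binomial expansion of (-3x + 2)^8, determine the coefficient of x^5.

The general term is C(8,j)·(-3x)^j·(2)^(8-j); the x^5 term has j = 5.
C(8,5) = 56.
Coefficient = C(8,5) · (-3)^5 · 2^3 = 56 · (-243) · 8 = -108864.

-108864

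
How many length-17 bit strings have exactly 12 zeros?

6188

Choose the 12 positions: C(17,12) = 6188.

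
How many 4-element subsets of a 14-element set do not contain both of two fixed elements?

All 4-subsets: C(14,4) = 1001. Those containing both fixed elements: C(12,2) = 66.
1001 − 66 = 935.

935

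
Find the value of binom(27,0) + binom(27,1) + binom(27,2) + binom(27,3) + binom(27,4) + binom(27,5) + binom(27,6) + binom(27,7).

1285624

1 + 27 + 351 + 2925 + 17550 + 80730 + 296010 + 888030 = 1285624.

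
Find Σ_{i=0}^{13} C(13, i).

8192

Setting x = 1 in (1+x)^13 gives Σ C(13,i) = 2^13 = 8192.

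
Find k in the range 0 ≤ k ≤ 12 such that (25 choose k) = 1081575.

8

C(25,k) increases on 0 ≤ k ≤ 12. C(25,7) = 480700 and C(25,8) = 1081575, so k = 8.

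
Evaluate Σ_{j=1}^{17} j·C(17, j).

1114112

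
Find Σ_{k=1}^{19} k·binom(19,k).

4980736

Since k·C(19,k) = 19·C(18,k−1), the sum is 19·2^18 = 19·262144 = 4980736.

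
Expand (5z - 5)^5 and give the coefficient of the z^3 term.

The general term is C(5,j)·(5z)^j·(-5)^(5-j); the z^3 term has j = 3.
C(5,3) = 10.
Coefficient = C(5,3) · 5^3 · (-5)^2 = 10 · 125 · 25 = 31250.

31250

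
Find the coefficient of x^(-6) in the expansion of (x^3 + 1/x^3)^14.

3003

General term: C(14,j)·(x^3)^j·(1/x^3)^(14-j), with x-exponent 3j − 3(14−j) = 6j − 42.
Set 6j − 42 = -6: j = 6.
C(14,6) = 3003; 1^6 = 1; 1^8 = 1.
Coefficient = 3003 · 1 · 1 = 3003.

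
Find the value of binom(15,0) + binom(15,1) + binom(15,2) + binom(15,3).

576

1 + 15 + 105 + 455 = 576.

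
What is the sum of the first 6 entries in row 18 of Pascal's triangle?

1 + 18 + 153 + 816 + 3060 + 8568 = 12616.

12616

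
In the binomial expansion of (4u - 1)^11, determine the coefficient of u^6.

The general term is C(11,j)·(4u)^j·(-1)^(11-j); the u^6 term has j = 6.
C(11,6) = 462.
Coefficient = C(11,6) · 4^6 · (-1)^5 = 462 · 4096 · (-1) = -1892352.

-1892352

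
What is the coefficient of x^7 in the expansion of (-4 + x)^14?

The general term is C(14,j)·(-4)^j·(x)^(14-j); the x^7 term has j = 7.
C(14,7) = 3432.
Coefficient = C(14,7) · (-4)^7 = 3432 · (-16384) = -56229888.

-56229888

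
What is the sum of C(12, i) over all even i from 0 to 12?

2048

Half of (1+1)^12 + (1−1)^12 gives the even-index sum: 2^11 = 2048.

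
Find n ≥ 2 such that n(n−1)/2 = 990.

n(n−1)/2 = 990 ⇒ n(n−1) = 1980. Since 45·44 = 1980, n = 45.

45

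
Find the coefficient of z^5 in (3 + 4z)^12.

The general term is C(12,j)·(3)^j·(4z)^(12-j); the z^5 term has j = 7.
C(12,7) = 792.
Coefficient = C(12,7) · 3^7 · 4^5 = 792 · 2187 · 1024 = 1773674496.

1773674496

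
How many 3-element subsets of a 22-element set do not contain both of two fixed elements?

All 3-subsets: C(22,3) = 1540. Those containing both fixed elements: C(20,1) = 20.
1540 − 20 = 1520.

1520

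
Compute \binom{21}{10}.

352716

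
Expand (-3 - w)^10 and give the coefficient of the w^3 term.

The general term is C(10,j)·(-3)^j·(-w)^(10-j); the w^3 term has j = 7.
C(10,7) = 120.
Coefficient = C(10,7) · (-3)^7 · (-1)^3 = 120 · (-2187) · (-1) = 262440.

262440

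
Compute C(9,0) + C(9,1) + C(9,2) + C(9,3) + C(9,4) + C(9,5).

382

1 + 9 + 36 + 84 + 126 + 126 = 382.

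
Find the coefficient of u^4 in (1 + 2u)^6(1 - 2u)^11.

-640

Coefficient of u^4 = Σ_{j} C(6,j)·2^j·C(11,4-j)·(-2)^(4-j) for j from 0 to 4.
= 5280 + (-15840) + 13200 + (-3520) + 240 = -640.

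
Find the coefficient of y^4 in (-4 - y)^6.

The general term is C(6,j)·(-4)^j·(-y)^(6-j); the y^4 term has j = 2.
C(6,2) = 15.
Coefficient = C(6,2) · (-4)^2 = 15 · 16 = 240.

240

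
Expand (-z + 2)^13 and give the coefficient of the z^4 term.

366080

The general term is C(13,j)·(-z)^j·(2)^(13-j); the z^4 term has j = 4.
C(13,4) = 715.
Coefficient = C(13,4) · 2^9 = 715 · 512 = 366080.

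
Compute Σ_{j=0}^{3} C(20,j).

1351

1 + 20 + 190 + 1140 = 1351.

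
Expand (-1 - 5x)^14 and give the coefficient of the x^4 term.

625625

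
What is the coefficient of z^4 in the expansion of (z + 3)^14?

59108049

The general term is C(14,j)·(z)^j·(3)^(14-j); the z^4 term has j = 4.
C(14,4) = 1001.
Coefficient = C(14,4) · 3^10 = 1001 · 59049 = 59108049.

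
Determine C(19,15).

3876

C(19,15) = C(19,4) by symmetry.
C(19,4) = (19·18·17·16) / 4! = 93024 / 24 = 3876.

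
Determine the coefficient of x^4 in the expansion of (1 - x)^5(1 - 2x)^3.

225

Coefficient of x^4 = Σ_{j} C(5,j)·(-1)^j·C(3,4-j)·(-2)^(4-j) for j from 1 to 4.
= 40 + 120 + 60 + 5 = 225.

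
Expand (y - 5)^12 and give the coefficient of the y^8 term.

309375

The general term is C(12,j)·(y)^j·(-5)^(12-j); the y^8 term has j = 8.
C(12,8) = 495.
Coefficient = C(12,8) · (-5)^4 = 495 · 625 = 309375.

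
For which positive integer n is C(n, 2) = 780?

40

n(n−1)/2 = 780 ⇒ n(n−1) = 1560. Since 40·39 = 1560, n = 40.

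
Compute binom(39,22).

51021117810

C(39,22) = C(39,17) by symmetry.
C(39,17) = (39·38·37·36·35·34·33·32·31·30·29·28·27·26·25·24·23) / 17! = 18147570172421919989760000 / 355687428096000 = 51021117810.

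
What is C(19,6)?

27132

C(19,6) = (19·18·17·16·15·14) / 6! = 19535040 / 720 = 27132.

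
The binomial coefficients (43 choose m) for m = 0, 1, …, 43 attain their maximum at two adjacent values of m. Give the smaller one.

21

For odd n = 43, C(43,m) peaks at m = (n−1)/2 and (n+1)/2; the smaller is 21.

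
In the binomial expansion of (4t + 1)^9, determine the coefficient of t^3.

The general term is C(9,j)·(4t)^j·(1)^(9-j); the t^3 term has j = 3.
C(9,3) = 84.
Coefficient = C(9,3) · 4^3 = 84 · 64 = 5376.

5376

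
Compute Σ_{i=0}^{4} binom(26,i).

17902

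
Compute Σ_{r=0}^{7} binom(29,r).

2182396

1 + 29 + 406 + 3654 + 23751 + 118755 + 475020 + 1560780 = 2182396.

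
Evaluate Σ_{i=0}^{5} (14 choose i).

1 + 14 + 91 + 364 + 1001 + 2002 = 3473.

3473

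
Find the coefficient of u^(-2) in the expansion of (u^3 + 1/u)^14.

General term: C(14,j)·(u^3)^j·(1/u)^(14-j), with u-exponent 3j − 1(14−j) = 4j − 14.
Set 4j − 14 = -2: j = 3.
C(14,3) = 364; 1^3 = 1; 1^11 = 1.
Coefficient = 364 · 1 · 1 = 364.

364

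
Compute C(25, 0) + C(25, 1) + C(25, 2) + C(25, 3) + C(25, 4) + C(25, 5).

1 + 25 + 300 + 2300 + 12650 + 53130 = 68406.

68406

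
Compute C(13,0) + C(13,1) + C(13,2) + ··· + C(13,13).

8192

Setting x = 1 in (1+x)^13 gives Σ C(13,i) = 2^13 = 8192.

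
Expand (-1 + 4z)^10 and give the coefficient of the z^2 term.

720

The general term is C(10,j)·(-1)^j·(4z)^(10-j); the z^2 term has j = 8.
C(10,8) = 45.
Coefficient = C(10,8) · 4^2 = 45 · 16 = 720.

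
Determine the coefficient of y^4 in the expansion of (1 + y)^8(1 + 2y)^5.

Coefficient of y^4 = Σ_{j} C(8,j)·1^j·C(5,4-j)·2^(4-j) for j from 0 to 4.
= 80 + 640 + 1120 + 560 + 70 = 2470.

2470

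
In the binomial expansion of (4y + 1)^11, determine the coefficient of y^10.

11534336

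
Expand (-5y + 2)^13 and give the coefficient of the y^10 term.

The general term is C(13,j)·(-5y)^j·(2)^(13-j); the y^10 term has j = 10.
C(13,10) = 286.
Coefficient = C(13,10) · (-5)^10 · 2^3 = 286 · 9765625 · 8 = 22343750000.

22343750000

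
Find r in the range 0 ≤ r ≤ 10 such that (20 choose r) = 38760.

6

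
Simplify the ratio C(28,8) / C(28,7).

21/8

C(n,k+1)/C(n,k) = (n−k)/(k+1) = (28−7)/(7+1) = 21/8.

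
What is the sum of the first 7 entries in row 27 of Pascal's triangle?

397594

1 + 27 + 351 + 2925 + 17550 + 80730 + 296010 = 397594.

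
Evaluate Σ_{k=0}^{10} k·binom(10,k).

5120

Since k·C(10,k) = 10·C(9,k−1), the sum is 10·2^9 = 10·512 = 5120.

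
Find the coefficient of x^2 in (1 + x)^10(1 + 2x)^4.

Coefficient of x^2 = Σ_{j} C(10,j)·1^j·C(4,2-j)·2^(2-j) for j from 0 to 2.
= 24 + 80 + 45 = 149.

149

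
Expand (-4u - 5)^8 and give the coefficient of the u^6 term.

The general term is C(8,j)·(-4u)^j·(-5)^(8-j); the u^6 term has j = 6.
C(8,6) = 28.
Coefficient = C(8,6) · (-4)^6 · (-5)^2 = 28 · 4096 · 25 = 2867200.

2867200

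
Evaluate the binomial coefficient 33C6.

C(33,6) = (33·32·31·30·29·28) / 6! = 797448960 / 720 = 1107568.

1107568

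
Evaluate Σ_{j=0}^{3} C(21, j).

1562

1 + 21 + 210 + 1330 = 1562.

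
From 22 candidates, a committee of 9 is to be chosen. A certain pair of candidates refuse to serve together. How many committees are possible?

All 9-subsets: C(22,9) = 497420. Those containing both fixed elements: C(20,7) = 77520.
497420 − 77520 = 419900.

419900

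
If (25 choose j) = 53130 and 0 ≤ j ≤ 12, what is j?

5

C(25,j) increases on 0 ≤ j ≤ 12. C(25,4) = 12650 and C(25,5) = 53130, so j = 5.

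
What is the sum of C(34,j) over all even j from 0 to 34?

Even-j terms of row 34 sum to 2^33 = 8589934592.

8589934592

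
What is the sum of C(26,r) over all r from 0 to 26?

The entries of row 26 sum to 2^26 = 67108864.

67108864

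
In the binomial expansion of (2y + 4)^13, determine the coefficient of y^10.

18743296

The general term is C(13,j)·(2y)^j·(4)^(13-j); the y^10 term has j = 10.
C(13,10) = 286.
Coefficient = C(13,10) · 2^10 · 4^3 = 286 · 1024 · 64 = 18743296.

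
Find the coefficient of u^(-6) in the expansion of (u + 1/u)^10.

General term: C(10,j)·(u)^j·(1/u)^(10-j), with u-exponent 1j − 1(10−j) = 2j − 10.
Set 2j − 10 = -6: j = 2.
C(10,2) = 45; 1^2 = 1; 1^8 = 1.
Coefficient = 45 · 1 · 1 = 45.

45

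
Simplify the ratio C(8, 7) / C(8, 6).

C(n,k+1)/C(n,k) = (n−k)/(k+1) = (8−6)/(6+1) = 2/7.

2/7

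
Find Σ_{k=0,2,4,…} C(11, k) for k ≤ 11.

1024

Half of (1+1)^11 + (1−1)^11 gives the even-index sum: 2^10 = 1024.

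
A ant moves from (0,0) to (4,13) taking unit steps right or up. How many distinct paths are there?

Each path is a sequence of 17 steps with 4 rights: C(17,4) = 2380.

2380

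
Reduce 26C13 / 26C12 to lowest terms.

14/13

C(n,k+1)/C(n,k) = (n−k)/(k+1) = (26−12)/(12+1) = 14/13.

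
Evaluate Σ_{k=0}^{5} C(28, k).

122438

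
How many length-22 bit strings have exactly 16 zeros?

74613

Choose the 16 positions: C(22,16) = 74613.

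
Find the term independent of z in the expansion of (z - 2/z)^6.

General term: C(6,j)·(z)^j·(-2/z)^(6-j), with z-exponent 1j − 1(6−j) = 2j − 6.
Set 2j − 6 = 0: j = 3.
C(6,3) = 20; 1^3 = 1; (-2)^3 = -8.
Coefficient = 20 · 1 · (-8) = -160.

-160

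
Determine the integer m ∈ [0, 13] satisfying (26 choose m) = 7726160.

11

C(26,m) increases on 0 ≤ m ≤ 13. C(26,10) = 5311735 and C(26,11) = 7726160, so m = 11.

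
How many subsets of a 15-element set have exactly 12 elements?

Choose the 12 positions: C(15,12) = 455.

455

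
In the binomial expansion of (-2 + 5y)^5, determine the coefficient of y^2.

The general term is C(5,j)·(-2)^j·(5y)^(5-j); the y^2 term has j = 3.
C(5,3) = 10.
Coefficient = C(5,3) · (-2)^3 · 5^2 = 10 · (-8) · 25 = -2000.

-2000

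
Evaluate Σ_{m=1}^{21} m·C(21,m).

22020096

Differentiating (1+x)^21 and setting x=1: Σ m·C(21,m) = 21·2^20 = 22020096.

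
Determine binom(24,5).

C(24,5) = (24·23·22·21·20) / 5! = 5100480 / 120 = 42504.

42504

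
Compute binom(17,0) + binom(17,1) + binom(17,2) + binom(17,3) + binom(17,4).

3214

1 + 17 + 136 + 680 + 2380 = 3214.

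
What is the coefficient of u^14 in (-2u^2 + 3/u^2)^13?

7907328

General term: C(13,j)·(-2u^2)^j·(3/u^2)^(13-j), with u-exponent 2j − 2(13−j) = 4j − 26.
Set 4j − 26 = 14: j = 10.
C(13,10) = 286; (-2)^10 = 1024; 3^3 = 27.
Coefficient = 286 · 1024 · 27 = 7907328.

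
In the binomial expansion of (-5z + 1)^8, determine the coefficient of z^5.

The general term is C(8,j)·(-5z)^j·(1)^(8-j); the z^5 term has j = 5.
C(8,5) = 56.
Coefficient = C(8,5) · (-5)^5 = 56 · (-3125) = -175000.

-175000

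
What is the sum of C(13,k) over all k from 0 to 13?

8192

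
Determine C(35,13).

C(35,13) = (35·34·33·32·31·30·29·28·27·26·25·24·23) / 13! = 9193186188426240000 / 6227020800 = 1476337800.

1476337800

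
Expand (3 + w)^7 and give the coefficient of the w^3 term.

The general term is C(7,j)·(3)^j·(w)^(7-j); the w^3 term has j = 4.
C(7,4) = 35.
Coefficient = C(7,4) · 3^4 = 35 · 81 = 2835.

2835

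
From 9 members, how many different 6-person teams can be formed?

84

This is C(9,6) = 84.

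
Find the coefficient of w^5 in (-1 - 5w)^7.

-65625

The general term is C(7,j)·(-1)^j·(-5w)^(7-j); the w^5 term has j = 2.
C(7,2) = 21.
Coefficient = C(7,2) · (-5)^5 = 21 · (-3125) = -65625.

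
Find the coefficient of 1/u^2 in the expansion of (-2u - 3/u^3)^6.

General term: C(6,j)·(-2u)^j·(-3/u^3)^(6-j), with u-exponent 1j − 3(6−j) = 4j − 18.
Set 4j − 18 = -2: j = 4.
C(6,4) = 15; (-2)^4 = 16; (-3)^2 = 9.
Coefficient = 15 · 16 · 9 = 2160.

2160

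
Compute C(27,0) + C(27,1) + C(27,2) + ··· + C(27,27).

134217728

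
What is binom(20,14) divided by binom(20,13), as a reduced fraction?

1/2

C(n,k+1)/C(n,k) = (n−k)/(k+1) = (20−13)/(13+1) = 7/14 = 1/2.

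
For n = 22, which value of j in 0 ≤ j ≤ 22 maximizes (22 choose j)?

11

C(22,j) is maximized at j = 22/2 = 11.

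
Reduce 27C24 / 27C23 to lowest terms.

C(n,k+1)/C(n,k) = (n−k)/(k+1) = (27−23)/(23+1) = 4/24 = 1/6.

1/6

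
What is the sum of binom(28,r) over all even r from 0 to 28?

134217728

Half of (1+1)^28 + (1−1)^28 gives the even-index sum: 2^27 = 134217728.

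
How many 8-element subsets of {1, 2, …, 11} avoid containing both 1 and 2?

81

All 8-subsets: C(11,8) = 165. Those containing both fixed elements: C(9,6) = 84.
165 − 84 = 81.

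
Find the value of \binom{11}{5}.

C(11,5) = (11·10·9·8·7) / 5! = 55440 / 120 = 462.

462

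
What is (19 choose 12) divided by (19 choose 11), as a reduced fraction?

2/3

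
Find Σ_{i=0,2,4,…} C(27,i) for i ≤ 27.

Half of (1+1)^27 + (1−1)^27 gives the even-index sum: 2^26 = 67108864.

67108864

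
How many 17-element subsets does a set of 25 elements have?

1081575

C(25,17) = C(25,8) by symmetry.
C(25,8) = (25·24·23·22·21·20·19·18) / 8! = 43609104000 / 40320 = 1081575.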